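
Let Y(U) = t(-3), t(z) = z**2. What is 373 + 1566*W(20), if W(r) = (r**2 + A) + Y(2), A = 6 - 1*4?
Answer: 643999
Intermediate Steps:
A = 2 (A = 6 - 4 = 2)
Y(U) = 9 (Y(U) = (-3)**2 = 9)
W(r) = 11 + r**2 (W(r) = (r**2 + 2) + 9 = (2 + r**2) + 9 = 11 + r**2)
373 + 1566*W(20) = 373 + 1566*(11 + 20**2) = 373 + 1566*(11 + 400) = 373 + 1566*411 = 373 + 643626 = 643999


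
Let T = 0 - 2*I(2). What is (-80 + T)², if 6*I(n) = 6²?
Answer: 8464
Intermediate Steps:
I(n) = 6 (I(n) = (⅙)*6² = (⅙)*36 = 6)
T = -12 (T = 0 - 2*6 = 0 - 12 = -12)
(-80 + T)² = (-80 - 12)² = (-92)² = 8464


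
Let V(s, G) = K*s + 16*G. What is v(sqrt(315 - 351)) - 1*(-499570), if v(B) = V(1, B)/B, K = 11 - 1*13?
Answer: 499586 + I/3 ≈ 4.9959e+5 + 0.33333*I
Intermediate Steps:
K = -2 (K = 11 - 13 = -2)
V(s, G) = -2*s + 16*G
v(B) = (-2 + 16*B)/B (v(B) = (-2*1 + 16*B)/B = (-2 + 16*B)/B)
v(sqrt(315 - 351)) - 1*(-499570) = (16 - 2/sqrt(315 - 351)) - 1*(-499570) = (16 - 2*(-I/6)) + 499570 = (16 - (-1)*I/3) + 499570 = (16 + I/3) + 499570 = 499586 + I/3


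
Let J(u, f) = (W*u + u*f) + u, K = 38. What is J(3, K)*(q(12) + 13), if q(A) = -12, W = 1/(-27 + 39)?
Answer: 469/4 ≈ 117.25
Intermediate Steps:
W = 1/12 ≈ 0.083333
J(u, f) = 13*u/12 + f*u (J(u, f) = (u/12 + u*f) + u = (u/12 + f*u) + u = 13*u/12 + f*u)
J(3, K)*(q(12) + 13) = ((1/12)*3*(13 + 12*38))*(-12 + 13) = ((1/12)*3*(13 + 456))*1 = ((1/12)*3*469)*1 = (469/4)*1 = 469/4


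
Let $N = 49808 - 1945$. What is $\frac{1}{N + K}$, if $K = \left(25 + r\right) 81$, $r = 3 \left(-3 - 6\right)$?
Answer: $\frac{1}{47701} \approx 2.0964 \cdot 10^{-5}$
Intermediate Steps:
$r = -27$ ($r = 3 \left(-9\right) = -27$)
$N = 47863$ ($N = 49808 - 1945 = 47863$)
$K = -162$ ($K = \left(25 - 27\right) 81 = \left(-2\right) 81 = -162$)
$\frac{1}{N + K} = \frac{1}{47863 - 162} = \frac{1}{47701}$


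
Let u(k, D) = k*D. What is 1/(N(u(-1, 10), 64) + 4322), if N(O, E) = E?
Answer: 1/4386 ≈ 0.00022800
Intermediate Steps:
u(k, D) = D*k
1/(N(u(-1, 10), 64) + 4322) = 1/(64 + 4322) = 1/4386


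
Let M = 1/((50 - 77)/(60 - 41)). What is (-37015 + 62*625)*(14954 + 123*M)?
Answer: 232155145/9 ≈ 2.5795e+7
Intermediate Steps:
M = -19/27 (M = 1/(-27/19) = -19/27 ≈ -0.70370)
(-37015 + 62*625)*(14954 + 123*M) = (-37015 + 62*625)*(14954 + 123*(-19/27)) = (-37015 + 38750)*(14954 - 779/9) = 1735*(133807/9) = 232155145/9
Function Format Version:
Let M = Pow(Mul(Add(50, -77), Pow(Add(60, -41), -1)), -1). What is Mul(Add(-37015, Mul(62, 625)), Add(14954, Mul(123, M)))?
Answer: Rational(232155145, 9) ≈ 2.5795e+7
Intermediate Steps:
M = Rational(-19, 27) (M = Pow(Mul(-27, Pow(19, -1)), -1) = Pow(Mul(-27, Rational(1, 19)), -1) = Pow(Rational(-27, 19), -1) = Rational(-19, 27) ≈ -0.70370)
Mul(Add(-37015, Mul(62, 625)), Add(14954, Mul(123, M))) = Mul(Add(-37015, Mul(62, 625)), Add(14954, Mul(123, Rational(-19, 27)))) = Mul(Add(-37015, 38750), Add(14954, Rational(-779, 9))) = Mul(1735, Rational(133807, 9)) = Rational(232155145, 9)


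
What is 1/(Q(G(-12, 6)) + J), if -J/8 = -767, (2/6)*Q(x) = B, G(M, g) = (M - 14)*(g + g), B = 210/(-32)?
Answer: 16/97861 ≈ 0.00016350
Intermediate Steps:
B = -105/16 (B = 210*(-1/32) = -105/16 ≈ -6.5625)
G(M, g) = 2*g*(-14 + M) (G(M, g) = (-14 + M)*(2*g) = 2*g*(-14 + M))
Q(x) = -315/16 (Q(x) = 3*(-105/16) = -315/16)
J = 6136 (J = -8*(-767) = 6136)
1/(Q(G(-12, 6)) + J) = 1/(-315/16 + 6136) = 1/(97861/16) = 16/97861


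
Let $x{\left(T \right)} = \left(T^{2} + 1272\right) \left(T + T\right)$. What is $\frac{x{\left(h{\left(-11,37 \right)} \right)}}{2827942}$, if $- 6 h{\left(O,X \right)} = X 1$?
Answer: $- \frac{1744957}{305417736} \approx -0.0057133$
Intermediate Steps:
$h{\left(O,X \right)} = - \frac{X}{6}$ ($h{\left(O,X \right)} = - \frac{X 1}{6} = - \frac{X}{6}$)
$x{\left(T \right)} = 2 T \left(1272 + T^{2}\right)$ ($x{\left(T \right)} = \left(1272 + T^{2}\right) 2 T = 2 T \left(1272 + T^{2}\right)$)
$\frac{x{\left(h{\left(-11,37 \right)} \right)}}{2827942} = \frac{2 \left(\left(- \frac{1}{6}\right) 37\right) \left(1272 + \left(\left(- \frac{1}{6}\right) 37\right)^{2}\right)}{2827942} = 2 \left(- \frac{37}{6}\right) \left(1272 + \left(- \frac{37}{6}\right)^{2}\right) \frac{1}{2827942} = 2 \left(- \frac{37}{6}\right) \left(1272 + \frac{1369}{36}\right) \frac{1}{2827942} = 2 \left(- \frac{37}{6}\right) \frac{47161}{36} \cdot \frac{1}{2827942} = \left(- \frac{1744957}{108}\right) \frac{1}{2827942} = - \frac{1744957}{305417736}$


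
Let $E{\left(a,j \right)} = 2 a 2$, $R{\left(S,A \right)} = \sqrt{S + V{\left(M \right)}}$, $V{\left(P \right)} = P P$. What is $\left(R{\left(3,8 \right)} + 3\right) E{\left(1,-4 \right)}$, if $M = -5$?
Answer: $12 + 8 \sqrt{7} \approx 33.166$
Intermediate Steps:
$V{\left(P \right)} = P^{2}$
$R{\left(S,A \right)} = \sqrt{25 + S}$ ($R{\left(S,A \right)} = \sqrt{S + \left(-5\right)^{2}} = \sqrt{S + 25} = \sqrt{25 + S}$)
$E{\left(a,j \right)} = 4 a$
$\left(R{\left(3,8 \right)} + 3\right) E{\left(1,-4 \right)} = \left(\sqrt{25 + 3} + 3\right) 4 \cdot 1 = \left(\sqrt{28} + 3\right) 4 = \left(2 \sqrt{7} + 3\right) 4 = \left(3 + 2 \sqrt{7}\right) 4 = 12 + 8 \sqrt{7}$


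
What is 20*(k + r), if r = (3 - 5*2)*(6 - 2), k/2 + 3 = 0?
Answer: -680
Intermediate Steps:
k = -6 (k = -6 + 2*0 = -6 + 0 = -6)
r = -28 (r = (3 - 10)*4 = -7*4 = -28)
20*(k + r) = 20*(-6 - 28) = 20*(-34) = -680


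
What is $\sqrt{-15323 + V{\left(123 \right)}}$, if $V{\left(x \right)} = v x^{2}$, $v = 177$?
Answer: $\sqrt{2662510} \approx 1631.7$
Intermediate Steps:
$V{\left(x \right)} = 177 x^{2}$
$\sqrt{-15323 + V{\left(123 \right)}} = \sqrt{-15323 + 177 \cdot 123^{2}} = \sqrt{-15323 + 177 \cdot 15129} = \sqrt{-15323 + 2677833} = \sqrt{2662510}$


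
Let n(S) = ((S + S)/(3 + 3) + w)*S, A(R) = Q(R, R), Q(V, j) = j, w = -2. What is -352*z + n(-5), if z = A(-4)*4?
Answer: 16951/3 ≈ 5650.3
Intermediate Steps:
A(R) = R
z = -16 (z = -4*4 = -16)
n(S) = S*(-2 + S/3) (n(S) = ((S + S)/(3 + 3) - 2)*S = ((2*S)/6 - 2)*S = ((2*S)*(1/6) - 2)*S = (S/3 - 2)*S = (-2 + S/3)*S = S*(-2 + S/3))
-352*z + n(-5) = -352*(-16) + (1/3)*(-5)*(-6 - 5) = 5632 + (1/3)*(-5)*(-11) = 5632 + 55/3 = 16951/3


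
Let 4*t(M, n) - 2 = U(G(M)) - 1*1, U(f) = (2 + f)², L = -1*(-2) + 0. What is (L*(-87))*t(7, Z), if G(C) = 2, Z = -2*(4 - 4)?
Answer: -1479/2 ≈ -739.50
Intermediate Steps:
Z = 0 (Z = -2*0 = 0)
L = 2 (L = 2 + 0 = 2)
t(M, n) = 17/4 (t(M, n) = ½ + ((2 + 2)² - 1*1)/4 = ½ + (4² - 1)/4 = ½ + (16 - 1)/4 = ½ + (¼)*15 = ½ + 15/4 = 17/4)
(L*(-87))*t(7, Z) = (2*(-87))*(17/4) = -174*17/4 = -1479/2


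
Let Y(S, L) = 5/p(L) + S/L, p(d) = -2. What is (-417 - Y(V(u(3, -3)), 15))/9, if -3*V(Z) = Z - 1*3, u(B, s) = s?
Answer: -12439/270 ≈ -46.070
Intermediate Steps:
V(Z) = 1 - Z/3 (V(Z) = -(Z - 1*3)/3 = -(Z - 3)/3 = -(-3 + Z)/3 = 1 - Z/3)
Y(S, L) = -5/2 + S/L (Y(S, L) = 5/(-2) + S/L = 5*(-½) + S/L = -5/2 + S/L)
(-417 - Y(V(u(3, -3)), 15))/9 = (-417 - (-5/2 + (1 - ⅓*(-3))/15))/9 = (-417 - (-5/2 + (1 + 1)*(1/15)))*(⅑) = (-417 - (-5/2 + 2*(1/15)))*(⅑) = (-417 - (-5/2 + 2/15))*(⅑) = (-417 - 1*(-71/30))*(⅑) = (-417 + 71/30)*(⅑) = -12439/30*⅑ = -12439/270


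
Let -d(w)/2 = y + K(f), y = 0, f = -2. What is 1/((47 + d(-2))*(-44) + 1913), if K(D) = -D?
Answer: 1/21 ≈ 0.047619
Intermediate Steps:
d(w) = -4 (d(w) = -2*(0 - 1*(-2)) = -2*(0 + 2) = -2*2 = -4)
1/((47 + d(-2))*(-44) + 1913) = 1/((47 - 4)*(-44) + 1913) = 1/(43*(-44) + 1913) = 1/(-1892 + 1913) = 1/21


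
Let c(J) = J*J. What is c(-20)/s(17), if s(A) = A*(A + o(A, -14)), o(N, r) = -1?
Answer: 25/17 ≈ 1.4706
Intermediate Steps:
c(J) = J²
s(A) = A*(-1 + A) (s(A) = A*(A - 1) = A*(-1 + A))
c(-20)/s(17) = (-20)²/((17*(-1 + 17))) = 400/((17*16)) = 400/272 = 400*(1/272) = 25/17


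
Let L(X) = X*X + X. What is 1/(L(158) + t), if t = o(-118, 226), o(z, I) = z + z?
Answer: 1/24886 ≈ 4.0183e-5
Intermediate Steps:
o(z, I) = 2*z
L(X) = X + X² (L(X) = X² + X = X + X²)
t = -236 (t = 2*(-118) = -236)
1/(L(158) + t) = 1/(158*(1 + 158) - 236) = 1/(158*159 - 236) = 1/(25122 - 236) = 1/24886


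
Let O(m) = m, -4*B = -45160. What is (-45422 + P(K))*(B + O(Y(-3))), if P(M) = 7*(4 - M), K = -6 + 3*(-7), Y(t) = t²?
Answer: -510771295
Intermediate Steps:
B = 11290 (B = -¼*(-45160) = 11290)
K = -27 (K = -6 - 21 = -27)
P(M) = 28 - 7*M
(-45422 + P(K))*(B + O(Y(-3))) = (-45422 + (28 - 7*(-27)))*(11290 + (-3)²) = (-45422 + (28 + 189))*(11290 + 9) = (-45422 + 217)*11299 = -45205*11299 = -510771295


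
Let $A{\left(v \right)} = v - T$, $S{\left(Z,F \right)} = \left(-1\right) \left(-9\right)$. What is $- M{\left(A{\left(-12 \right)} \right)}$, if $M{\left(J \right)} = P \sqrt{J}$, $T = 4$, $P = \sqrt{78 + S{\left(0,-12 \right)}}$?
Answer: $- 4 i \sqrt{87} \approx - 37.31 i$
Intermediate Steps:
$S{\left(Z,F \right)} = 9$
$P = \sqrt{87}$ ($P = \sqrt{78 + 9} = \sqrt{87} \approx 9.3274$)
$A{\left(v \right)} = -4 + v$ ($A{\left(v \right)} = v - 4 = -4 + v$)
$M{\left(J \right)} = \sqrt{87} \sqrt{J}$
$- M{\left(A{\left(-12 \right)} \right)} = - \sqrt{87} \sqrt{-4 - 12} = - \sqrt{87} \sqrt{-16} = - \sqrt{87} \cdot 4 i = - 4 i \sqrt{87}$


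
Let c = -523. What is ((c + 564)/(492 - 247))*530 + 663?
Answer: 36833/49 ≈ 751.69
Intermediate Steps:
((c + 564)/(492 - 247))*530 + 663 = ((-523 + 564)/(492 - 247))*530 + 663 = (41/245)*530 + 663 = 4346/49 + 663 = 36833/49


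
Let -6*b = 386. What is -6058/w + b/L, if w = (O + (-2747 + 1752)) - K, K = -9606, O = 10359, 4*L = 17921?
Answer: -170170547/509942055 ≈ -0.33371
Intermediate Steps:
L = 17921/4 (L = (¼)*17921 = 17921/4 ≈ 4480.3)
b = -193/3 (b = -⅙*386 = -193/3 ≈ -64.333)
w = 18970 (w = (10359 + (-2747 + 1752)) - 1*(-9606) = (10359 - 995) + 9606 = 9364 + 9606 = 18970)
-6058/w + b/L = -6058/18970 - 193/(3*17921/4) = -6058*1/18970 - 193/3*4/17921 = -3029/9485 - 772/53763 = -170170547/509942055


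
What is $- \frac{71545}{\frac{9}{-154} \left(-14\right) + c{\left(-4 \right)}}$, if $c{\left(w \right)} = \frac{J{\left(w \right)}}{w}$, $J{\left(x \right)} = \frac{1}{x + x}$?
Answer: $- \frac{25183840}{299} \approx -84227.0$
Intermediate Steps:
$J{\left(x \right)} = \frac{1}{2 x}$
$c{\left(w \right)} = \frac{1}{2 w^{2}}$ ($c{\left(w \right)} = \frac{\frac{1}{2} \frac{1}{w}}{w} = \frac{1}{2 w^{2}}$)
$- \frac{71545}{\frac{9}{-154} \left(-14\right) + c{\left(-4 \right)}} = - \frac{71545}{\frac{9}{-154} \left(-14\right) + \frac{1}{2 \cdot 16}} = - \frac{71545}{9 \left(- \frac{1}{154}\right) \left(-14\right) + \frac{1}{2} \cdot \frac{1}{16}} = - \frac{71545}{\left(- \frac{9}{154}\right) \left(-14\right) + \frac{1}{32}} = - \frac{71545}{\frac{9}{11} + \frac{1}{32}} = - \frac{71545}{\frac{299}{352}} = \left(-71545\right) \frac{352}{299} = - \frac{25183840}{299}$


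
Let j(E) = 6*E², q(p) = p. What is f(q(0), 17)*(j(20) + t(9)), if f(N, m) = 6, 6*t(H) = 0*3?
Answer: 14400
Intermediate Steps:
t(H) = 0 (t(H) = (0*3)/6 = (⅙)*0 = 0)
f(q(0), 17)*(j(20) + t(9)) = 6*(6*20² + 0) = 6*(6*400 + 0) = 6*(2400 + 0) = 6*2400 = 14400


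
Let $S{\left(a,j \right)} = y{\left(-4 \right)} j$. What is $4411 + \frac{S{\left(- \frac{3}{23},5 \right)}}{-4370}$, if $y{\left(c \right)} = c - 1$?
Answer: $\frac{3855219}{874} \approx 4411.0$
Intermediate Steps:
$y{\left(c \right)} = -1 + c$
$S{\left(a,j \right)} = - 5 j$ ($S{\left(a,j \right)} = \left(-1 - 4\right) j = - 5 j$)
$4411 + \frac{S{\left(- \frac{3}{23},5 \right)}}{-4370} = 4411 + \frac{\left(-5\right) 5}{-4370} = 4411 - - \frac{5}{874} = 4411 + \frac{5}{874} = \frac{3855219}{874}$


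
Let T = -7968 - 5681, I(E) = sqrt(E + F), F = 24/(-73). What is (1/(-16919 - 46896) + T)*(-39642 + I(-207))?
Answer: 34528615524912/63815 - 871010936*I*sqrt(1104855)/4658495 ≈ 5.4107e+8 - 1.9653e+5*I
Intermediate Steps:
F = -24/73 (F = 24*(-1/73) = -24/73 ≈ -0.32877)
I(E) = sqrt(-24/73 + E) (I(E) = sqrt(E - 24/73) = sqrt(-24/73 + E))
T = -13649
(1/(-16919 - 46896) + T)*(-39642 + I(-207)) = (1/(-16919 - 46896) - 13649)*(-39642 + sqrt(-1752 + 5329*(-207))/73) = (1/(-63815) - 13649)*(-39642 + sqrt(-1752 - 1103103)/73) = (-1/63815 - 13649)*(-39642 + sqrt(-1104855)/73) = -871010936*(-39642 + (I*sqrt(1104855))/73)/63815 = -871010936*(-39642 + I*sqrt(1104855)/73)/63815 = 34528615524912/63815 - 871010936*I*sqrt(1104855)/4658495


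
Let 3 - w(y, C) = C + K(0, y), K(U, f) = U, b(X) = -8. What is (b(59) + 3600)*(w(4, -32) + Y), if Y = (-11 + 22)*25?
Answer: 1113520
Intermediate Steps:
Y = 275 (Y = 11*25 = 275)
w(y, C) = 3 - C (w(y, C) = 3 - (C + 0) = 3 - C)
(b(59) + 3600)*(w(4, -32) + Y) = (-8 + 3600)*((3 - 1*(-32)) + 275) = 3592*((3 + 32) + 275) = 3592*(35 + 275) = 3592*310 = 1113520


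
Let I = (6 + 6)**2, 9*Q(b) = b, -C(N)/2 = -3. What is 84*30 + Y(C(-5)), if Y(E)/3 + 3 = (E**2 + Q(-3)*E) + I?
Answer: 3045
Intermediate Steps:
C(N) = 6 (C(N) = -2*(-3) = 6)
Q(b) = b/9
I = 144 (I = 12**2 = 144)
Y(E) = 423 - E + 3*E**2 (Y(E) = -9 + 3*((E**2 + ((1/9)*(-3))*E) + 144) = -9 + 3*((E**2 - E/3) + 144) = -9 + 3*(144 + E**2 - E/3) = -9 + (432 - E + 3*E**2) = 423 - E + 3*E**2)
84*30 + Y(C(-5)) = 84*30 + (423 - 1*6 + 3*6**2) = 2520 + (423 - 6 + 3*36) = 2520 + (423 - 6 + 108) = 2520 + 525 = 3045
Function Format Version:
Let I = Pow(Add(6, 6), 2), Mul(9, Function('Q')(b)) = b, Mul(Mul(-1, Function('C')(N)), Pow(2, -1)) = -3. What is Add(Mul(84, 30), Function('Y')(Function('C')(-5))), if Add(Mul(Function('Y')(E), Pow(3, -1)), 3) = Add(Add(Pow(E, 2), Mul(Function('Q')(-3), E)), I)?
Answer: 3045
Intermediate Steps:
Function('C')(N) = 6 (Function('C')(N) = Mul(-2, -3) = 6)
Function('Q')(b) = Mul(Rational(1, 9), b)
I = 144 (I = Pow(12, 2) = 144)
Function('Y')(E) = Add(423, Mul(-1, E), Mul(3, Pow(E, 2))) (Function('Y')(E) = Add(-9, Mul(3, Add(Add(Pow(E, 2), Mul(Mul(Rational(1, 9), -3), E)), 144))) = Add(-9, Mul(3, Add(Add(Pow(E, 2), Mul(Rational(-1, 3), E)), 144))) = Add(-9, Mul(3, Add(144, Pow(E, 2), Mul(Rational(-1, 3), E)))) = Add(-9, Add(432, Mul(-1, E), Mul(3, Pow(E, 2)))) = Add(423, Mul(-1, E), Mul(3, Pow(E, 2))))
Add(Mul(84, 30), Function('Y')(Function('C')(-5))) = Add(Mul(84, 30), Add(423, Mul(-1, 6), Mul(3, Pow(6, 2)))) = Add(2520, Add(423, -6, Mul(3, 36))) = Add(2520, Add(423, -6, 108)) = Add(2520, 525) = 3045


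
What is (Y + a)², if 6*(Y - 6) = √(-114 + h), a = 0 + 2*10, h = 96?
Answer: (52 + I*√2)²/4 ≈ 675.5 + 36.77*I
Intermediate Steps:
a = 20 (a = 0 + 20 = 20)
Y = 6 + I*√2/2 (Y = 6 + √(-114 + 96)/6 = 6 + √(-18)/6 = 6 + (3*I*√2)/6 = 6 + I*√2/2 ≈ 6.0 + 0.70711*I)
(Y + a)² = ((6 + I*√2/2) + 20)² = (26 + I*√2/2)²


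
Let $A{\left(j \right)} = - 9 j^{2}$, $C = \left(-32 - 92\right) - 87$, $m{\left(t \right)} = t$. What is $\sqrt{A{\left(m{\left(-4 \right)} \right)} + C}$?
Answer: $i \sqrt{355} \approx 18.841 i$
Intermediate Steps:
$C = -211$ ($C = -124 - 87 = -211$)
$\sqrt{A{\left(m{\left(-4 \right)} \right)} + C} = \sqrt{- 9 \left(-4\right)^{2} - 211} = \sqrt{\left(-9\right) 16 - 211} = \sqrt{-144 - 211} = \sqrt{-355} = i \sqrt{355}$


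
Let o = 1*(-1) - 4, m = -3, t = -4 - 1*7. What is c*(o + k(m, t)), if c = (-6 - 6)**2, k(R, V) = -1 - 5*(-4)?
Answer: 2016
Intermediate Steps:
t = -11 (t = -4 - 7 = -11)
k(R, V) = 19 (k(R, V) = -1 + 20 = 19)
o = -5 (o = -1 - 4 = -5)
c = 144 (c = (-12)**2 = 144)
c*(o + k(m, t)) = 144*(-5 + 19) = 144*14 = 2016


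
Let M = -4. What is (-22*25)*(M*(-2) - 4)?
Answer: -2200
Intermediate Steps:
(-22*25)*(M*(-2) - 4) = (-22*25)*(-4*(-2) - 4) = -550*(8 - 4) = -550*4 = -2200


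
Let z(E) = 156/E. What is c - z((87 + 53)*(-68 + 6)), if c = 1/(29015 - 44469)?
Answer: 150134/8383795 ≈ 0.017908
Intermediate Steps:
c = -1/15454 (c = 1/(-15454) = -1/15454 ≈ -6.4708e-5)
c - z((87 + 53)*(-68 + 6)) = -1/15454 - 156/((87 + 53)*(-68 + 6)) = -1/15454 - 156/(140*(-62)) = -1/15454 - 156/(-8680) = -1/15454 - 156*(-1)/8680 = -1/15454 - 1*(-39/2170) = -1/15454 + 39/2170 = 150134/8383795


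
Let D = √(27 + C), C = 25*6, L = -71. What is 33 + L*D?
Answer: 33 - 71*√177 ≈ -911.59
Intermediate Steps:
C = 150
D = √177 (D = √(27 + 150) = √177 ≈ 13.304)
33 + L*D = 33 - 71*√177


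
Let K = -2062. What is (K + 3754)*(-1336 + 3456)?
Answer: 3587040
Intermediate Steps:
(K + 3754)*(-1336 + 3456) = (-2062 + 3754)*(-1336 + 3456) = 1692*2120 = 3587040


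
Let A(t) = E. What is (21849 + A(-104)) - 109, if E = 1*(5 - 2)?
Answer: 21743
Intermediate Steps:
E = 3 (E = 1*3 = 3)
A(t) = 3
(21849 + A(-104)) - 109 = (21849 + 3) - 109 = 21852 - 109 = 21743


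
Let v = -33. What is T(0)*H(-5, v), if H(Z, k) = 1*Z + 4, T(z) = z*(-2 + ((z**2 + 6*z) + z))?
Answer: 0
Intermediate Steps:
T(z) = z*(-2 + z**2 + 7*z) (T(z) = z*(-2 + (z**2 + 7*z)) = z*(-2 + z**2 + 7*z))
H(Z, k) = 4 + Z (H(Z, k) = Z + 4 = 4 + Z)
T(0)*H(-5, v) = (0*(-2 + 0**2 + 7*0))*(4 - 5) = (0*(-2 + 0 + 0))*(-1) = (0*(-2))*(-1) = 0*(-1) = 0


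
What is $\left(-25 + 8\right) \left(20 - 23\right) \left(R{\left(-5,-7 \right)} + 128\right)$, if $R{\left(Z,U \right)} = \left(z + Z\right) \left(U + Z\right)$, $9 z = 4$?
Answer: $9316$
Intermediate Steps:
$z = \frac{4}{9}$ ($z = \frac{1}{9} \cdot 4 = \frac{4}{9} \approx 0.44444$)
$R{\left(Z,U \right)} = \left(\frac{4}{9} + Z\right) \left(U + Z\right)$
$\left(-25 + 8\right) \left(20 - 23\right) \left(R{\left(-5,-7 \right)} + 128\right) = \left(-25 + 8\right) \left(20 - 23\right) \left(\left(\left(-5\right)^{2} + \frac{4}{9} \left(-7\right) + \frac{4}{9} \left(-5\right) - -35\right) + 128\right) = \left(-17\right) \left(-3\right) \left(\left(25 - \frac{28}{9} - \frac{20}{9} + 35\right) + 128\right) = 51 \left(\frac{164}{3} + 128\right) = 51 \cdot \frac{548}{3} = 9316$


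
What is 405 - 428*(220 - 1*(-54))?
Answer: -116867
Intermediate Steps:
405 - 428*(220 - 1*(-54)) = 405 - 428*(220 + 54) = 405 - 428*274 = 405 - 117272 = -116867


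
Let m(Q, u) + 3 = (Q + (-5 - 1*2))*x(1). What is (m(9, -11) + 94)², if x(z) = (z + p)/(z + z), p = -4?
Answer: 7744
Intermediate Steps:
x(z) = (-4 + z)/(2*z) (x(z) = (z - 4)/(z + z) = (-4 + z)/((2*z)) = (-4 + z)*(1/(2*z)) = (-4 + z)/(2*z))
m(Q, u) = 15/2 - 3*Q/2 (m(Q, u) = -3 + (Q + (-5 - 1*2))*((½)*(-4 + 1)/1) = -3 + (Q + (-5 - 2))*((½)*1*(-3)) = -3 + (Q - 7)*(-3/2) = -3 + (-7 + Q)*(-3/2) = -3 + (21/2 - 3*Q/2) = 15/2 - 3*Q/2)
(m(9, -11) + 94)² = ((15/2 - 3/2*9) + 94)² = ((15/2 - 27/2) + 94)² = (-6 + 94)² = 88² = 7744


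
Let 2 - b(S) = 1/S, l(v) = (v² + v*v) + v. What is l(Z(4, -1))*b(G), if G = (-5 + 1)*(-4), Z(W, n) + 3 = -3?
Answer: 1023/8 ≈ 127.88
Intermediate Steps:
Z(W, n) = -6 (Z(W, n) = -3 - 3 = -6)
l(v) = v + 2*v² (l(v) = (v² + v²) + v = 2*v² + v = v + 2*v²)
G = 16 (G = -4*(-4) = 16)
b(S) = 2 - 1/S
l(Z(4, -1))*b(G) = (-6*(1 + 2*(-6)))*(2 - 1/16) = (-6*(1 - 12))*(2 - 1*1/16) = (-6*(-11))*(2 - 1/16) = 66*(31/16) = 1023/8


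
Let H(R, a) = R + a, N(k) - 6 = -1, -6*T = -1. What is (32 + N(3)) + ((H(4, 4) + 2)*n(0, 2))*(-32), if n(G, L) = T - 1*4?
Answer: 3791/3 ≈ 1263.7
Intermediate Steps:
T = ⅙ (T = -⅙*(-1) = ⅙ ≈ 0.16667)
N(k) = 5 (N(k) = 6 - 1 = 5)
n(G, L) = -23/6 (n(G, L) = ⅙ - 1*4 = ⅙ - 4 = -23/6)
(32 + N(3)) + ((H(4, 4) + 2)*n(0, 2))*(-32) = (32 + 5) + (((4 + 4) + 2)*(-23/6))*(-32) = 37 + ((8 + 2)*(-23/6))*(-32) = 37 + (10*(-23/6))*(-32) = 37 - 115/3*(-32) = 37 + 3680/3 = 3791/3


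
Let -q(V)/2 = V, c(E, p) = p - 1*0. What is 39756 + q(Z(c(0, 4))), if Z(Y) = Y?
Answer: 39748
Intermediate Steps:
c(E, p) = p (c(E, p) = p + 0 = p)
q(V) = -2*V
39756 + q(Z(c(0, 4))) = 39756 - 2*4 = 39756 - 8 = 39748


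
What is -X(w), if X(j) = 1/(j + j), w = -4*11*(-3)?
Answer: -1/264 ≈ -0.0037879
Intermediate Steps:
w = 132 (w = -44*(-3) = 132)
X(j) = 1/(2*j)
-X(w) = -1/(2*132) = -1*1/264 = -1/264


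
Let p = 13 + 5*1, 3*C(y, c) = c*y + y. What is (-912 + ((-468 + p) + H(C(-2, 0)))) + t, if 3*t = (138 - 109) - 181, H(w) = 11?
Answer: -4205/3 ≈ -1401.7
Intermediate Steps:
C(y, c) = y/3 + c*y/3 (C(y, c) = (c*y + y)/3 = (y + c*y)/3 = y/3 + c*y/3)
p = 18 (p = 13 + 5 = 18)
t = -152/3 (t = ((138 - 109) - 181)/3 = (29 - 181)/3 = (⅓)*(-152) = -152/3 ≈ -50.667)
(-912 + ((-468 + p) + H(C(-2, 0)))) + t = (-912 + ((-468 + 18) + 11)) - 152/3 = (-912 + (-450 + 11)) - 152/3 = (-912 - 439) - 152/3 = -1351 - 152/3 = -4205/3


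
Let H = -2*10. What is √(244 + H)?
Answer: 4*√14 ≈ 14.967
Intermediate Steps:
H = -20
√(244 + H) = √(244 - 20) = √224 = 4*√14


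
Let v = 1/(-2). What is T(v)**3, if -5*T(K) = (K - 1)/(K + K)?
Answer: -27/1000 ≈ -0.027000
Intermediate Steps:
v = -1/2 ≈ -0.50000
T(K) = -(-1 + K)/(10*K) (T(K) = -(K - 1)/(5*(K + K)) = -(-1 + K)/(5*(2*K)) = -(-1 + K)*1/(2*K)/5 = -(-1 + K)/(10*K))
T(v)**3 = ((1 - 1*(-1/2))/(10*(-1/2)))**3 = ((1/10)*(-2)*(1 + 1/2))**3 = ((1/10)*(-2)*(3/2))**3 = (-3/10)**3 = -27/1000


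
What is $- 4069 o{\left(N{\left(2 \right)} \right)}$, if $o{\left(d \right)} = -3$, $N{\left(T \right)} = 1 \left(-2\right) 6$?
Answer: $12207$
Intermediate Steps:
$N{\left(T \right)} = -12$ ($N{\left(T \right)} = \left(-2\right) 6 = -12$)
$- 4069 o{\left(N{\left(2 \right)} \right)} = \left(-4069\right) \left(-3\right) = 12207$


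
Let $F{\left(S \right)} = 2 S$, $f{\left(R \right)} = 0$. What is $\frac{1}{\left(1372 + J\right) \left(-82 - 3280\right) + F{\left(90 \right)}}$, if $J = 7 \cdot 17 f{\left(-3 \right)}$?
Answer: $- \frac{1}{4612484} \approx -2.168 \cdot 10^{-7}$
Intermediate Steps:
$J = 0$ ($J = 7 \cdot 17 \cdot 0 = 119 \cdot 0 = 0$)
$\frac{1}{\left(1372 + J\right) \left(-82 - 3280\right) + F{\left(90 \right)}} = \frac{1}{\left(1372 + 0\right) \left(-82 - 3280\right) + 2 \cdot 90} = \frac{1}{1372 \left(-3362\right) + 180} = \frac{1}{-4612664 + 180} = \frac{1}{-4612484} = - \frac{1}{4612484}$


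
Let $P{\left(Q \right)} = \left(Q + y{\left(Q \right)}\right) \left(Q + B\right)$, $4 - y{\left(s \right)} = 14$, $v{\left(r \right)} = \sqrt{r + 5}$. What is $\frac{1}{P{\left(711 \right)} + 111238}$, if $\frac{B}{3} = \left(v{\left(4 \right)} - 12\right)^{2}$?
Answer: $\frac{1}{779992} \approx 1.2821 \cdot 10^{-6}$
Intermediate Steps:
$v{\left(r \right)} = \sqrt{5 + r}$
$y{\left(s \right)} = -10$ ($y{\left(s \right)} = 4 - 14 = -10$)
$B = 243$ ($B = 3 \left(\sqrt{5 + 4} - 12\right)^{2} = 3 \left(\sqrt{9} - 12\right)^{2} = 3 \left(3 - 12\right)^{2} = 3 \left(-9\right)^{2} = 3 \cdot 81 = 243$)
$P{\left(Q \right)} = \left(-10 + Q\right) \left(243 + Q\right)$ ($P{\left(Q \right)} = \left(Q - 10\right) \left(Q + 243\right) = \left(-10 + Q\right) \left(243 + Q\right)$)
$\frac{1}{P{\left(711 \right)} + 111238} = \frac{1}{\left(-2430 + 711^{2} + 233 \cdot 711\right) + 111238} = \frac{1}{\left(-2430 + 505521 + 165663\right) + 111238} = \frac{1}{668754 + 111238} = \frac{1}{779992}$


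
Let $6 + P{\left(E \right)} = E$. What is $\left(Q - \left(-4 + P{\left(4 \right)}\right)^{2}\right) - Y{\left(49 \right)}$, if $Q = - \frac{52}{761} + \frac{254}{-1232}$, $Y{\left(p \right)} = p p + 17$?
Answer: $- \frac{1150504983}{468776} \approx -2454.3$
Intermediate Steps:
$Y{\left(p \right)} = 17 + p^{2}$ ($Y{\left(p \right)} = p^{2} + 17 = 17 + p^{2}$)
$P{\left(E \right)} = -6 + E$
$Q = - \frac{128679}{468776}$ ($Q = \left(-52\right) \frac{1}{761} + 254 \left(- \frac{1}{1232}\right) = - \frac{52}{761} - \frac{127}{616} = - \frac{128679}{468776} \approx -0.2745$)
$\left(Q - \left(-4 + P{\left(4 \right)}\right)^{2}\right) - Y{\left(49 \right)} = \left(- \frac{128679}{468776} - \left(-4 + \left(-6 + 4\right)\right)^{2}\right) - \left(17 + 49^{2}\right) = \left(- \frac{128679}{468776} - \left(-4 - 2\right)^{2}\right) - \left(17 + 2401\right) = \left(- \frac{128679}{468776} - \left(-6\right)^{2}\right) - 2418 = \left(- \frac{128679}{468776} - 36\right) - 2418 = - \frac{17004615}{468776} - 2418 = - \frac{1150504983}{468776}$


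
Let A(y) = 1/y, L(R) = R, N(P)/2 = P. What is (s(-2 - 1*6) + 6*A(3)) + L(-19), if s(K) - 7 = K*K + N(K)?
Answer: 38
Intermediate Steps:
N(P) = 2*P
A(y) = 1/y
s(K) = 7 + K**2 + 2*K (s(K) = 7 + (K*K + 2*K) = 7 + (K**2 + 2*K) = 7 + K**2 + 2*K)
(s(-2 - 1*6) + 6*A(3)) + L(-19) = ((7 + (-2 - 1*6)**2 + 2*(-2 - 1*6)) + 6/3) - 19 = ((7 + (-2 - 6)**2 + 2*(-2 - 6)) + 6*(1/3)) - 19 = ((7 + (-8)**2 + 2*(-8)) + 2) - 19 = ((7 + 64 - 16) + 2) - 19 = (55 + 2) - 19 = 57 - 19 = 38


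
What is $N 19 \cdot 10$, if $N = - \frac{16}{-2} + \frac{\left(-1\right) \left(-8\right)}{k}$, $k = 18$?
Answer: $\frac{14440}{9} \approx 1604.4$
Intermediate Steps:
$N = \frac{76}{9}$ ($N = - \frac{16}{-2} + \frac{\left(-1\right) \left(-8\right)}{18} = \left(-16\right) \left(- \frac{1}{2}\right) + 8 \cdot \frac{1}{18} = 8 + \frac{4}{9} = \frac{76}{9} \approx 8.4444$)
$N 19 \cdot 10 = \frac{76}{9} \cdot 19 \cdot 10 = \frac{1444}{9} \cdot 10 = \frac{14440}{9}$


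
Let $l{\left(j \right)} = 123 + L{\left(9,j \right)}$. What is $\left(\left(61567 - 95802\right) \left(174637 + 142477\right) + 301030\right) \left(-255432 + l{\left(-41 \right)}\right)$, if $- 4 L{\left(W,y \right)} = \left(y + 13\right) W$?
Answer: $2770975273602960$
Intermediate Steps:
$L{\left(W,y \right)} = - \frac{W \left(13 + y\right)}{4}$ ($L{\left(W,y \right)} = - \frac{\left(y + 13\right) W}{4} = - \frac{\left(13 + y\right) W}{4} = - \frac{W \left(13 + y\right)}{4}$)
$l{\left(j \right)} = \frac{375}{4} - \frac{9 j}{4}$ ($l{\left(j \right)} = 123 - \frac{9 \left(13 + j\right)}{4} = 123 - \left(\frac{117}{4} + \frac{9 j}{4}\right) = \frac{375}{4} - \frac{9 j}{4}$)
$\left(\left(61567 - 95802\right) \left(174637 + 142477\right) + 301030\right) \left(-255432 + l{\left(-41 \right)}\right) = \left(\left(61567 - 95802\right) \left(174637 + 142477\right) + 301030\right) \left(-255432 + \left(\frac{375}{4} - - \frac{369}{4}\right)\right) = \left(\left(-34235\right) 317114 + 301030\right) \left(-255432 + \left(\frac{375}{4} + \frac{369}{4}\right)\right) = \left(-10856397790 + 301030\right) \left(-255432 + 186\right) = \left(-10856096760\right) \left(-255246\right) = 2770975273602960$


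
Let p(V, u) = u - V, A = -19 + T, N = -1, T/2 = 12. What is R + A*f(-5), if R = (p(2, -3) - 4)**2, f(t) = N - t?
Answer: 101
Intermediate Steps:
T = 24 (T = 2*12 = 24)
f(t) = -1 - t
A = 5 (A = -19 + 24 = 5)
R = 81 (R = ((-3 - 1*2) - 4)**2 = ((-3 - 2) - 4)**2 = (-5 - 4)**2 = (-9)**2 = 81)
R + A*f(-5) = 81 + 5*(-1 - 1*(-5)) = 81 + 5*(-1 + 5) = 81 + 5*4 = 81 + 20 = 101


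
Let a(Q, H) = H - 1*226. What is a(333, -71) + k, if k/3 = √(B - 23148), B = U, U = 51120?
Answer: -297 + 18*√777 ≈ 204.74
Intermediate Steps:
B = 51120
a(Q, H) = -226 + H (a(Q, H) = H - 226 = -226 + H)
k = 18*√777 (k = 3*√(51120 - 23148) = 3*√27972 = 3*(6*√777) = 18*√777 ≈ 501.75)
a(333, -71) + k = (-226 - 71) + 18*√777 = -297 + 18*√777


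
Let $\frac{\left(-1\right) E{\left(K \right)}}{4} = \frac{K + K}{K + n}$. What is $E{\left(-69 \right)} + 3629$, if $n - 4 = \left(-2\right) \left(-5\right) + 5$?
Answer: $\frac{90449}{25} \approx 3618.0$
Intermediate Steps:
$n = 19$ ($n = 4 + \left(\left(-2\right) \left(-5\right) + 5\right) = 4 + \left(10 + 5\right) = 4 + 15 = 19$)
$E{\left(K \right)} = - \frac{8 K}{19 + K}$ ($E{\left(K \right)} = - 4 \frac{K + K}{K + 19} = - 4 \frac{2 K}{19 + K} = - \frac{8 K}{19 + K}$)
$E{\left(-69 \right)} + 3629 = \left(-8\right) \left(-69\right) \frac{1}{19 - 69} + 3629 = \left(-8\right) \left(-69\right) \frac{1}{-50} + 3629 = \left(-8\right) \left(-69\right) \left(- \frac{1}{50}\right) + 3629 = - \frac{276}{25} + 3629 = \frac{90449}{25}$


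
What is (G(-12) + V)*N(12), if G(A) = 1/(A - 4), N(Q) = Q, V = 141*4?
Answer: 27069/4 ≈ 6767.3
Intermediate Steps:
V = 564
G(A) = 1/(-4 + A)
(G(-12) + V)*N(12) = (1/(-4 - 12) + 564)*12 = (1/(-16) + 564)*12 = (-1/16 + 564)*12 = (9023/16)*12 = 27069/4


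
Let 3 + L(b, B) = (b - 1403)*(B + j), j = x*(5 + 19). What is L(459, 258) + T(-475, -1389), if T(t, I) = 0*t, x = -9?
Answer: -39651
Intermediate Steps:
j = -216 (j = -9*(5 + 19) = -9*24 = -216)
T(t, I) = 0
L(b, B) = -3 + (-1403 + b)*(-216 + B) (L(b, B) = -3 + (b - 1403)*(B - 216) = -3 + (-1403 + b)*(-216 + B))
L(459, 258) + T(-475, -1389) = (303045 - 1403*258 - 216*459 + 258*459) + 0 = (303045 - 361974 - 99144 + 118422) + 0 = -39651 + 0 = -39651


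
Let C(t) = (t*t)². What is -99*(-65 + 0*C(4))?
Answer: 6435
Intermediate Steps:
C(t) = t⁴ (C(t) = (t²)² = t⁴)
-99*(-65 + 0*C(4)) = -99*(-65 + 0*4⁴) = -99*(-65 + 0*256) = -99*(-65 + 0) = -99*(-65) = 6435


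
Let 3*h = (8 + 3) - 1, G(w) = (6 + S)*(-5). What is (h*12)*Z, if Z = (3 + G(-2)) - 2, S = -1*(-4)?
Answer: -1960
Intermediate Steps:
S = 4
G(w) = -50 (G(w) = (6 + 4)*(-5) = 10*(-5) = -50)
h = 10/3 (h = ((8 + 3) - 1)/3 = (11 - 1)/3 = (⅓)*10 = 10/3 ≈ 3.3333)
Z = -49 (Z = (3 - 50) - 2 = -47 - 2 = -49)
(h*12)*Z = ((10/3)*12)*(-49) = 40*(-49) = -1960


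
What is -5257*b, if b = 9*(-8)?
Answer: 378504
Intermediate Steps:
b = -72
-5257*b = -5257*(-72) = 378504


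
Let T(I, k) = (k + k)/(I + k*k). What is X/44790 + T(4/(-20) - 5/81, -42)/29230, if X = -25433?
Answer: -26551362934253/46759412313690 ≈ -0.56783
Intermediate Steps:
T(I, k) = 2*k/(I + k²) (T(I, k) = (2*k)/(I + k²) = 2*k/(I + k²))
X/44790 + T(4/(-20) - 5/81, -42)/29230 = -25433/44790 + (2*(-42)/((4/(-20) - 5/81) + (-42)²))/29230 = -25433*1/44790 + (2*(-42)/((4*(-1/20) - 5*1/81) + 1764))*(1/29230) = -25433/44790 + (2*(-42)/((-⅕ - 5/81) + 1764))*(1/29230) = -25433/44790 + (2*(-42)/(-106/405 + 1764))*(1/29230) = -25433/44790 + (2*(-42)/(714314/405))*(1/29230) = -25433/44790 + (2*(-42)*(405/714314))*(1/29230) = -25433/44790 - 17010/357157*1/29230 = -25433/44790 - 1701/1043969911 = -26551362934253/46759412313690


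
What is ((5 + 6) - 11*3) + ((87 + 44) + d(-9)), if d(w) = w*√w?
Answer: 109 - 27*I ≈ 109.0 - 27.0*I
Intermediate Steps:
d(w) = w^(3/2)
((5 + 6) - 11*3) + ((87 + 44) + d(-9)) = ((5 + 6) - 11*3) + ((87 + 44) + (-9)^(3/2)) = (11 - 33) + (131 - 27*I) = -22 + (131 - 27*I) = 109 - 27*I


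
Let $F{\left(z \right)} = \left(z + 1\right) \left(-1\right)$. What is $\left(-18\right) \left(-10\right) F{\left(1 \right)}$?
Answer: $-360$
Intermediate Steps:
$F{\left(z \right)} = -1 - z$ ($F{\left(z \right)} = \left(1 + z\right) \left(-1\right) = -1 - z$)
$\left(-18\right) \left(-10\right) F{\left(1 \right)} = \left(-18\right) \left(-10\right) \left(-1 - 1\right) = 180 \left(-1 - 1\right) = 180 \left(-2\right) = -360$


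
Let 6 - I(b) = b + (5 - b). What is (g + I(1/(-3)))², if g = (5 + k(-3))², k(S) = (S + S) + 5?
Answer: 289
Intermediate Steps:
k(S) = 5 + 2*S (k(S) = 2*S + 5 = 5 + 2*S)
g = 16 (g = (5 + (5 + 2*(-3)))² = (5 + (5 - 6))² = (5 - 1)² = 4² = 16)
I(b) = 1 (I(b) = 6 - (b + (5 - b)) = 6 - 1*5 = 6 - 5 = 1)
(g + I(1/(-3)))² = (16 + 1)² = 17² = 289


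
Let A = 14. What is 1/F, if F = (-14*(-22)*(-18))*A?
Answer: -1/77616 ≈ -1.2884e-5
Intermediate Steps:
F = -77616 (F = (-14*(-22)*(-18))*14 = (308*(-18))*14 = -5544*14 = -77616)
1/F = 1/(-77616) = -1/77616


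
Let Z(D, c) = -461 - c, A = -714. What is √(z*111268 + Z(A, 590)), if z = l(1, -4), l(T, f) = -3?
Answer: I*√334855 ≈ 578.67*I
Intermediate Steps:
z = -3
√(z*111268 + Z(A, 590)) = √(-3*111268 + (-461 - 1*590)) = √(-333804 + (-461 - 590)) = √(-333804 - 1051) = √(-334855) = I*√334855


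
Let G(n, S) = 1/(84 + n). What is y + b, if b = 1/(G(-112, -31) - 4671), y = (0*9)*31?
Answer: -28/130789 ≈ -0.00021409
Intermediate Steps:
y = 0 (y = 0*31 = 0)
b = -28/130789 (b = 1/(1/(84 - 112) - 4671) = 1/(1/(-28) - 4671) = 1/(-1/28 - 4671) = 1/(-130789/28) = -28/130789 ≈ -0.00021409)
y + b = 0 - 28/130789 = -28/130789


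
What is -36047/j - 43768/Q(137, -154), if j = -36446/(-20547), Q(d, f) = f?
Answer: -56233059329/2806342 ≈ -20038.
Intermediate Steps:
j = 36446/20547 (j = -36446*(-1/20547) = 36446/20547 ≈ 1.7738)
-36047/j - 43768/Q(137, -154) = -36047/36446/20547 - 43768/(-154) = -36047*20547/36446 - 43768*(-1/154) = -740657709/36446 + 21884/77 = -56233059329/2806342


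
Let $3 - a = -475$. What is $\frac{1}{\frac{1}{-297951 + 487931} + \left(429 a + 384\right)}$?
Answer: $\frac{189980}{39030631081} \approx 4.8675 \cdot 10^{-6}$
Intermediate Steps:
$a = 478$ ($a = 3 - -475 = 3 + 475 = 478$)
$\frac{1}{\frac{1}{-297951 + 487931} + \left(429 a + 384\right)} = \frac{1}{\frac{1}{-297951 + 487931} + \left(429 \cdot 478 + 384\right)} = \frac{1}{\frac{1}{189980} + \left(205062 + 384\right)} = \frac{1}{\frac{1}{189980} + 205446} = \frac{1}{\frac{39030631081}{189980}} = \frac{189980}{39030631081}$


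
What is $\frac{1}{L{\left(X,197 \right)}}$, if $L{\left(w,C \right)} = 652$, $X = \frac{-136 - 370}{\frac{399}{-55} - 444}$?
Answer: $\frac{1}{652} \approx 0.0015337$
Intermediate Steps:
$X = \frac{27830}{24819}$ ($X = - \frac{506}{399 \left(- \frac{1}{55}\right) - 444} = - \frac{506}{- \frac{399}{55} - 444} = - \frac{506}{- \frac{24819}{55}} = \left(-506\right) \left(- \frac{55}{24819}\right) = \frac{27830}{24819} \approx 1.1213$)
$\frac{1}{L{\left(X,197 \right)}} = \frac{1}{652}$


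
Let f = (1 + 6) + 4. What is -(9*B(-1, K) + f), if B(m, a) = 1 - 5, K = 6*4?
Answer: 25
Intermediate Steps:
K = 24
f = 11 (f = 7 + 4 = 11)
B(m, a) = -4
-(9*B(-1, K) + f) = -(9*(-4) + 11) = -(-36 + 11) = -1*(-25) = 25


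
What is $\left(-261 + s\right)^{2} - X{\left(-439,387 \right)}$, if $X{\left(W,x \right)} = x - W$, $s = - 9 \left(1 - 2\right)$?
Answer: $62678$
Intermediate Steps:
$s = 9$ ($s = \left(-9\right) \left(-1\right) = 9$)
$\left(-261 + s\right)^{2} - X{\left(-439,387 \right)} = \left(-261 + 9\right)^{2} - \left(387 - -439\right) = \left(-252\right)^{2} - \left(387 + 439\right) = 63504 - 826 = 62678$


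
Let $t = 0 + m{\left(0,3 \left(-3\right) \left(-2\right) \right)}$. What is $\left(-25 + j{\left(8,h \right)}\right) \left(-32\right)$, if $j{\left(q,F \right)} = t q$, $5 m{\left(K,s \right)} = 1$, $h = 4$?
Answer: $\frac{3744}{5} \approx 748.8$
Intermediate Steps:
$m{\left(K,s \right)} = \frac{1}{5}$ ($m{\left(K,s \right)} = \frac{1}{5} \cdot 1 = \frac{1}{5}$)
$t = \frac{1}{5}$ ($t = 0 + \frac{1}{5} = \frac{1}{5} \approx 0.2$)
$j{\left(q,F \right)} = \frac{q}{5}$
$\left(-25 + j{\left(8,h \right)}\right) \left(-32\right) = \left(-25 + \frac{1}{5} \cdot 8\right) \left(-32\right) = \left(-25 + \frac{8}{5}\right) \left(-32\right) = \left(- \frac{117}{5}\right) \left(-32\right) = \frac{3744}{5}$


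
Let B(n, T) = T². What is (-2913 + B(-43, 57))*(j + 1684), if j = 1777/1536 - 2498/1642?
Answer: 14862111299/26272 ≈ 5.6570e+5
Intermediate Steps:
j = -459547/1261056 (j = 1777*(1/1536) - 2498*1/1642 = 1777/1536 - 1249/821 = -459547/1261056 ≈ -0.36441)
(-2913 + B(-43, 57))*(j + 1684) = (-2913 + 57²)*(-459547/1261056 + 1684) = (-2913 + 3249)*(2123158757/1261056) = 336*(2123158757/1261056) = 14862111299/26272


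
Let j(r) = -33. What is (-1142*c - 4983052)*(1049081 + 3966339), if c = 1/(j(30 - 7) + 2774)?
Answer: -68503348159713080/2741 ≈ -2.4992e+13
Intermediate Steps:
c = 1/2741 (c = 1/(-33 + 2774) = 1/2741 ≈ 0.00036483)
(-1142*c - 4983052)*(1049081 + 3966339) = (-1142*1/2741 - 4983052)*(1049081 + 3966339) = (-1142/2741 - 4983052)*5015420 = -13658546674/2741*5015420 = -68503348159713080/2741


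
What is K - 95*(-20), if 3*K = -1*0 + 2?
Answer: 5702/3 ≈ 1900.7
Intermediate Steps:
K = ⅔ (K = (-1*0 + 2)/3 = (0 + 2)/3 = (⅓)*2 = ⅔ ≈ 0.66667)
K - 95*(-20) = ⅔ - 95*(-20) = ⅔ + 1900 = 5702/3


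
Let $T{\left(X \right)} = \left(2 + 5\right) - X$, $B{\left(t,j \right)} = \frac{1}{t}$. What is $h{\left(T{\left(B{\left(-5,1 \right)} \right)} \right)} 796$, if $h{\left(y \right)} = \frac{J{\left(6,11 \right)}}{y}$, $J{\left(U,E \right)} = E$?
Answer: $\frac{10945}{9} \approx 1216.1$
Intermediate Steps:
$T{\left(X \right)} = 7 - X$
$h{\left(y \right)} = \frac{11}{y}$
$h{\left(T{\left(B{\left(-5,1 \right)} \right)} \right)} 796 = \frac{11}{7 - \frac{1}{-5}} \cdot 796 = \frac{11}{7 - - \frac{1}{5}} \cdot 796 = \frac{11}{7 + \frac{1}{5}} \cdot 796 = \frac{11}{\frac{36}{5}} \cdot 796 = 11 \cdot \frac{5}{36} \cdot 796 = \frac{55}{36} \cdot 796 = \frac{10945}{9}$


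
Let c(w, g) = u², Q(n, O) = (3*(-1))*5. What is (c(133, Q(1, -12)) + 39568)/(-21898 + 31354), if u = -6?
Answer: 9901/2364 ≈ 4.1882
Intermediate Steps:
Q(n, O) = -15 (Q(n, O) = -3*5 = -15)
c(w, g) = 36 (c(w, g) = (-6)² = 36)
(c(133, Q(1, -12)) + 39568)/(-21898 + 31354) = (36 + 39568)/(-21898 + 31354) = 39604/9456 = 39604*(1/9456) = 9901/2364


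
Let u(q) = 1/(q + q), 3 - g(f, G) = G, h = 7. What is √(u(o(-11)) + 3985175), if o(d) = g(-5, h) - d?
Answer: √781094314/14 ≈ 1996.3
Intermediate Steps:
g(f, G) = 3 - G
o(d) = -4 - d (o(d) = (3 - 1*7) - d = (3 - 7) - d = -4 - d)
u(q) = 1/(2*q)
√(u(o(-11)) + 3985175) = √(1/(2*(-4 - 1*(-11))) + 3985175) = √(1/(2*(-4 + 11)) + 3985175) = √((½)/7 + 3985175) = √((½)*(⅐) + 3985175) = √(1/14 + 3985175) = √(55792451/14) = √781094314/14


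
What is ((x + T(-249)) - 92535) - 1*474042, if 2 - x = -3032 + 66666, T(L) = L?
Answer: -630458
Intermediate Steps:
x = -63632 (x = 2 - (-3032 + 66666) = 2 - 1*63634 = 2 - 63634 = -63632)
((x + T(-249)) - 92535) - 1*474042 = ((-63632 - 249) - 92535) - 1*474042 = (-63881 - 92535) - 474042 = -156416 - 474042 = -630458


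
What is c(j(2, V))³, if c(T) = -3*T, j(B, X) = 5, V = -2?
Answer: -3375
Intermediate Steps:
c(j(2, V))³ = (-3*5)³ = (-15)³ = -3375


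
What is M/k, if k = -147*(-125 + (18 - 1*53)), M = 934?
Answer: 467/11760 ≈ 0.039711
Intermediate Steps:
k = 23520 (k = -147*(-125 + (18 - 53)) = -147*(-125 - 35) = -147*(-160) = 23520)
M/k = 934/23520 = 934*(1/23520) = 467/11760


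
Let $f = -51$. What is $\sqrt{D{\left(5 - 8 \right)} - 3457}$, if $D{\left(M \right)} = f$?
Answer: $2 i \sqrt{877} \approx 59.228 i$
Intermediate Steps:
$D{\left(M \right)} = -51$
$\sqrt{D{\left(5 - 8 \right)} - 3457} = \sqrt{-51 - 3457} = \sqrt{-3508} = 2 i \sqrt{877}$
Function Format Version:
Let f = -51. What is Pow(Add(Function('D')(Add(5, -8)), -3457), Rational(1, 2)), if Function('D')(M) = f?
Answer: Mul(2, I, Pow(877, Rational(1, 2))) ≈ Mul(59.228, I)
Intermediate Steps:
Function('D')(M) = -51
Pow(Add(Function('D')(Add(5, -8)), -3457), Rational(1, 2)) = Pow(Add(-51, -3457), Rational(1, 2)) = Pow(-3508, Rational(1, 2)) = Mul(2, I, Pow(877, Rational(1, 2)))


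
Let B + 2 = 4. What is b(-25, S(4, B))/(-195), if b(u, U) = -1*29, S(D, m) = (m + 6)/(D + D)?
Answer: 29/195 ≈ 0.14872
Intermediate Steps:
B = 2 (B = -2 + 4 = 2)
S(D, m) = (6 + m)/(2*D) (S(D, m) = (6 + m)/((2*D)) = (6 + m)*(1/(2*D)) = (6 + m)/(2*D))
b(u, U) = -29
b(-25, S(4, B))/(-195) = -29/(-195) = -29*(-1/195) = 29/195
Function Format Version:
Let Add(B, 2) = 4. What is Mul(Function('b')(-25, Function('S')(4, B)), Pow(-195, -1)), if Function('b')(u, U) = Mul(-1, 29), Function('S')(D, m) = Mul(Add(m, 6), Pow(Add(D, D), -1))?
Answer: Rational(29, 195) ≈ 0.14872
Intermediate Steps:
B = 2 (B = Add(-2, 4) = 2)
Function('S')(D, m) = Mul(Rational(1, 2), Pow(D, -1), Add(6, m)) (Function('S')(D, m) = Mul(Add(6, m), Pow(Mul(2, D), -1)) = Mul(Add(6, m), Mul(Rational(1, 2), Pow(D, -1))) = Mul(Rational(1, 2), Pow(D, -1), Add(6, m)))
Function('b')(u, U) = -29
Mul(Function('b')(-25, Function('S')(4, B)), Pow(-195, -1)) = Mul(-29, Pow(-195, -1)) = Mul(-29, Rational(-1, 195)) = Rational(29, 195)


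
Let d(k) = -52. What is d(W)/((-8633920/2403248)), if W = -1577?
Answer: 1952639/134905 ≈ 14.474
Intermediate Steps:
d(W)/((-8633920/2403248)) = -52/((-8633920/2403248)) = -52/((-8633920*1/2403248)) = -52/(-539620/150203) = -52*(-150203/539620) = 1952639/134905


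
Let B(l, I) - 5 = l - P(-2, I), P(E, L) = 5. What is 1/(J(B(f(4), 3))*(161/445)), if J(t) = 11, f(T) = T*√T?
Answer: 445/1771 ≈ 0.25127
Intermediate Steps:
f(T) = T^(3/2)
B(l, I) = l (B(l, I) = 5 + (l - 1*5) = 5 + (l - 5) = 5 + (-5 + l) = l)
1/(J(B(f(4), 3))*(161/445)) = 1/(11*(161/445)) = 1/(1771/445) = 445/1771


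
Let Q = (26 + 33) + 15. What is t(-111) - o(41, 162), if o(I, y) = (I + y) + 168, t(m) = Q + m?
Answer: -408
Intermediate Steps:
Q = 74 (Q = 59 + 15 = 74)
t(m) = 74 + m
o(I, y) = 168 + I + y
t(-111) - o(41, 162) = (74 - 111) - (168 + 41 + 162) = -37 - 1*371 = -37 - 371 = -408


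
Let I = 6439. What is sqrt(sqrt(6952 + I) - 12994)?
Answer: sqrt(-12994 + sqrt(13391)) ≈ 113.48*I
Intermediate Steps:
sqrt(sqrt(6952 + I) - 12994) = sqrt(sqrt(6952 + 6439) - 12994) = sqrt(sqrt(13391) - 12994) = sqrt(-12994 + sqrt(13391))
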